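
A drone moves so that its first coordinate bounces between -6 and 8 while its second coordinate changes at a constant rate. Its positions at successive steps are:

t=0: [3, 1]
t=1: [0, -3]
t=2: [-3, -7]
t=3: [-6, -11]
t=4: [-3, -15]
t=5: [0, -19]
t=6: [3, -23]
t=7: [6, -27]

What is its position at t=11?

[-2, -43]

The first coordinate travels 3 per step and bounces off the walls at -6 and 8.
  step 8: 6 → 7
  step 9: 7 → 4
  step 10: 4 → 1
  step 11: 1 → -2
The second coordinate changes by -4 each step: at step 11 it is -43.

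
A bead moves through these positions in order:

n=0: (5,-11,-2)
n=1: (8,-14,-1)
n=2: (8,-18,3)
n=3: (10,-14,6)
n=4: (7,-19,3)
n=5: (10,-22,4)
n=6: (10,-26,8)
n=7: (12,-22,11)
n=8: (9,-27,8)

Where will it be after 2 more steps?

The moves between consecutive positions are (+3,-3,+1), (+0,-4,+4), (+2,+4,+3), (-3,-5,-3), (+3,-3,+1), (+0,-4,+4), (+2,+4,+3), (-3,-5,-3); they repeat the 4-cycle [(+3,-3,+1), (+0,-4,+4), (+2,+4,+3), (-3,-5,-3)].
step 9: apply (+3,-3,+1) → (12,-30,9)
step 10: apply (+0,-4,+4) → (12,-34,13)

(12,-34,13)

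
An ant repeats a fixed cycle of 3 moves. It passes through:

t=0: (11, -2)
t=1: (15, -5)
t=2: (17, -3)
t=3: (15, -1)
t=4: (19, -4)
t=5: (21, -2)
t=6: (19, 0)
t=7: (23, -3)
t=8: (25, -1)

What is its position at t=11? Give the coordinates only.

(29, 0)

Step-to-step displacements: (+4, -3), (+2, +2), (-2, +2), (+4, -3), (+2, +2), (-2, +2), (+4, -3), (+2, +2) — a repeating cycle of length 3.
step 9: apply (-2, +2) → (23, 1)
step 10: apply (+4, -3) → (27, -2)
step 11: apply (+2, +2) → (29, 0)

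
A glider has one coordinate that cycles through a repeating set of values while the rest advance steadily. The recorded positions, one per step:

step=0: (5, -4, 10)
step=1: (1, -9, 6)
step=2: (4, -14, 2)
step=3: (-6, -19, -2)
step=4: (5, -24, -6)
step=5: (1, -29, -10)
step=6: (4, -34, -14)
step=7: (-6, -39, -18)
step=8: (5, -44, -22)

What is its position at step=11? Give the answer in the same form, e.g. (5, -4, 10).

The first coordinate repeats the cycle [5, 1, 4, -6] with period 4; step 11 mod 4 = 3, giving -6.
The second coordinate changes by -5 each step, so at step 11 it is -4 + 11·(-5) = -59.
The third coordinate changes by -4 each step, so at step 11 it is 10 + 11·(-4) = -34.

(-6, -59, -34)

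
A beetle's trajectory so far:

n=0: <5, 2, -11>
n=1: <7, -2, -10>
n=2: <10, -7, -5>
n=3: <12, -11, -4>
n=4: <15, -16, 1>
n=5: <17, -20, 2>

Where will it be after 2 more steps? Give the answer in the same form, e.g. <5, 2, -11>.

<22, -29, 8>

Differencing gives <+2, -4, +1>, <+3, -5, +5>, <+2, -4, +1>, <+3, -5, +5>, <+2, -4, +1>. This is the pattern <+2, -4, +1>, <+3, -5, +5> repeated.
step 6: apply <+3, -5, +5> → <20, -25, 7>
step 7: apply <+2, -4, +1> → <22, -29, 8>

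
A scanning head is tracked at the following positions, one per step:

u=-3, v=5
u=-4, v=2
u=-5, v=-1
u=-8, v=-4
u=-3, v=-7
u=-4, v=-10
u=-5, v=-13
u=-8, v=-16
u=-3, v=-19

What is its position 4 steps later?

U: cycles through -3, -4, -5, -8 every 4 steps. Step 12 lands at position 0 of the cycle → -3.
V: linear, -3 per step → -31 at step 12.

u=-3, v=-31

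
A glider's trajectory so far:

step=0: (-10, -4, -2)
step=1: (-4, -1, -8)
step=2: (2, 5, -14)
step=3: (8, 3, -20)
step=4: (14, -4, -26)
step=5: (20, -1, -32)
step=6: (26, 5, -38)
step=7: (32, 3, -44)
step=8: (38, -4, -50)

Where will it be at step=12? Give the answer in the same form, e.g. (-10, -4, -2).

The first coordinate changes by +6 each step, so at step 12 it is -10 + 12·(6) = 62.
The second coordinate repeats the cycle [-4, -1, 5, 3] with period 4; step 12 mod 4 = 0, giving -4.
The third coordinate changes by -6 each step, so at step 12 it is -2 + 12·(-6) = -74.

(62, -4, -74)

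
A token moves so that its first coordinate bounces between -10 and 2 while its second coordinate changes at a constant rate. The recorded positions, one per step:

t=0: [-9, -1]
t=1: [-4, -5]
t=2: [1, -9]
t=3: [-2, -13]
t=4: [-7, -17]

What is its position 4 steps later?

[-3, -33]

The first coordinate travels 5 per step and bounces off the walls at -10 and 2.
  step 5: -7 → -8
  step 6: -8 → -3
  step 7: -3 → 2
  step 8: 2 → -3
The second coordinate changes by -4 each step: at step 8 it is -33.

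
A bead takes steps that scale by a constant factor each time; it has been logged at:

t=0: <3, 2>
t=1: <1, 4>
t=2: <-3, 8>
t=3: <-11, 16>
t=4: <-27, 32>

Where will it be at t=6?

The jumps are <-2, +2>, <-4, +4>, <-8, +8>, <-16, +16> — a geometric progression with ratio 2.
step 5: <-27, 32> + <-32, +32> → <-59, 64>
step 6: <-59, 64> + <-64, +64> → <-123, 128>

<-123, 128>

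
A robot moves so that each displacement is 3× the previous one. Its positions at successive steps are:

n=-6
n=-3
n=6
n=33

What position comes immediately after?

n=114

Step-to-step displacements: +3, +9, +27; each is 3× the previous.
step 4: 33 + 81 → n=114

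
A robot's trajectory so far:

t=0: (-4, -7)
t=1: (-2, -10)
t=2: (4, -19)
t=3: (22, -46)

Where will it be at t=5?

(238, -370)

Consecutive displacements (+2, -3), (+6, -9), (+18, -27) scale by a factor of 3 each step.
step 4: (22, -46) + (+54, -81) → (76, -127)
step 5: (76, -127) + (+162, -243) → (238, -370)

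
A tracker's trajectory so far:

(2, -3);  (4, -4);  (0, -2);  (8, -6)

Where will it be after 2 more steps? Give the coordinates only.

Consecutive displacements (+2, -1), (-4, +2), (+8, -4) scale by a factor of -2 each step.
step 4: (8, -6) + (-16, +8) → (-8, 2)
step 5: (-8, 2) + (+32, -16) → (24, -14)

(24, -14)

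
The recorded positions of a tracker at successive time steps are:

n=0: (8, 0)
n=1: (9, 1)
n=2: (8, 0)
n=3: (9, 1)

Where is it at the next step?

The jumps are (+1, +1), (-1, -1), (+1, +1) — a geometric progression with ratio -1.
step 4: (9, 1) + (-1, -1) → (8, 0)

(8, 0)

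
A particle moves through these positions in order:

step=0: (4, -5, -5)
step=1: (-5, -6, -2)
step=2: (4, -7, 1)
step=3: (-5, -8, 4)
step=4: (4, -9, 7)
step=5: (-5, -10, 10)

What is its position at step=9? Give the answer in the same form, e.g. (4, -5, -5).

(-5, -14, 22)

First: cycles through 4, -5 every 2 steps. Step 9 lands at position 1 of the cycle → -5.
Second: linear, -1 per step → -14 at step 9.
Third: linear, +3 per step → 22 at step 9.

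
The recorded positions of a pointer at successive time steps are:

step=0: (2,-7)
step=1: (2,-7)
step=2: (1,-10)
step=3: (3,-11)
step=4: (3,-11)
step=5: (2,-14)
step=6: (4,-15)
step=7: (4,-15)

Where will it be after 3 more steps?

Differencing gives (+0,+0), (-1,-3), (+2,-1), (+0,+0), (-1,-3), (+2,-1), (+0,+0). This is the pattern (+0,+0), (-1,-3), (+2,-1) repeated.
step 8: apply (-1,-3) → (3,-18)
step 9: apply (+2,-1) → (5,-19)
step 10: apply (+0,+0) → (5,-19)

(5,-19)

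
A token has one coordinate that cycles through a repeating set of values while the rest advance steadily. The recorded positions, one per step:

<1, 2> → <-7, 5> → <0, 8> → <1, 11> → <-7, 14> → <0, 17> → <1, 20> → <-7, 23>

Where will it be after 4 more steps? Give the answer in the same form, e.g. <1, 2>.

The first coordinate repeats the cycle [1, -7, 0] with period 3; step 11 mod 3 = 2, giving 0.
The second coordinate changes by +3 each step, so at step 11 it is 2 + 11·(3) = 35.

<0, 35>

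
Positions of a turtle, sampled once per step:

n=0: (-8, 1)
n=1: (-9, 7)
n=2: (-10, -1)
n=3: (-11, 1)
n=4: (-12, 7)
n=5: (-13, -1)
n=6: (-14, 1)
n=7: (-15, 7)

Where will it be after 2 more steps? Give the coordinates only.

The first coordinate changes by -1 each step, so at step 9 it is -8 + 9·(-1) = -17.
The second coordinate repeats the cycle [1, 7, -1] with period 3; step 9 mod 3 = 0, giving 1.

(-17, 1)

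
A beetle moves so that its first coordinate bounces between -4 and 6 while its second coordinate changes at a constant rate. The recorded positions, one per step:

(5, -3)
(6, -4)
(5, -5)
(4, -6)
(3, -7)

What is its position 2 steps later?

The first coordinate travels 1 per step and bounces off the walls at -4 and 6.
  step 5: 3 → 2
  step 6: 2 → 1
The second coordinate changes by -1 each step: at step 6 it is -9.

(1, -9)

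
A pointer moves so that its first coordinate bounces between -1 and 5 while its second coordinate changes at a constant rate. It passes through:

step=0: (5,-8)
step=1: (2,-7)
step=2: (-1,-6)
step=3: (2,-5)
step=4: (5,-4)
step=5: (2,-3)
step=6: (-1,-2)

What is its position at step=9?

The first coordinate travels 3 per step and bounces off the walls at -1 and 5.
  step 7: -1 → 2
  step 8: 2 → 5
  step 9: 5 → 2
The second coordinate changes by +1 each step: at step 9 it is 1.

(2,1)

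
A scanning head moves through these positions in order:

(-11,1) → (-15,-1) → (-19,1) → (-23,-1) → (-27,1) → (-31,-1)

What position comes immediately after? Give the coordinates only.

(-35,1)

The first coordinate changes by -4 each step, so at step 6 it is -11 + 6·(-4) = -35.
The second coordinate repeats the cycle [1, -1] with period 2; step 6 mod 2 = 0, giving 1.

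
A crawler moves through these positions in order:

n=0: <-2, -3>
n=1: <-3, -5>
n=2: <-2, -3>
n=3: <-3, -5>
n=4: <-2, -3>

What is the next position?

The jumps are <-1, -2>, <+1, +2>, <-1, -2>, <+1, +2> — a geometric progression with ratio -1.
step 5: <-2, -3> + <-1, -2> → <-3, -5>

<-3, -5>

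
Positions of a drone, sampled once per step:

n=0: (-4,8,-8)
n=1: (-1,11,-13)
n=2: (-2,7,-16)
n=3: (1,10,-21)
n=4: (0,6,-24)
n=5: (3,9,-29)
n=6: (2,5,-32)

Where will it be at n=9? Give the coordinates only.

Differencing gives (+3,+3,-5), (-1,-4,-3), (+3,+3,-5), (-1,-4,-3), (+3,+3,-5), (-1,-4,-3). This is the pattern (+3,+3,-5), (-1,-4,-3) repeated.
step 7: apply (+3,+3,-5) → (5,8,-37)
step 8: apply (-1,-4,-3) → (4,4,-40)
step 9: apply (+3,+3,-5) → (7,7,-45)

(7,7,-45)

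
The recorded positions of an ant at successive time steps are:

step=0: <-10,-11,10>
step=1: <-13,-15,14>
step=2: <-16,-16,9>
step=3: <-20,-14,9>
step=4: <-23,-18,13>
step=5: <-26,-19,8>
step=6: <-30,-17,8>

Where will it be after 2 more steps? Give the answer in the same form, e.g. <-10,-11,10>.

The moves between consecutive positions are <-3,-4,+4>, <-3,-1,-5>, <-4,+2,+0>, <-3,-4,+4>, <-3,-1,-5>, <-4,+2,+0>; they repeat the 3-cycle [<-3,-4,+4>, <-3,-1,-5>, <-4,+2,+0>].
step 7: apply <-3,-4,+4> → <-33,-21,12>
step 8: apply <-3,-1,-5> → <-36,-22,7>

<-36,-22,7>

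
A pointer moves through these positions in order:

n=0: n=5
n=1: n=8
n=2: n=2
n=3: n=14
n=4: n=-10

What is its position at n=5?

n=38

Step-to-step displacements: +3, -6, +12, -24; each is -2× the previous.
step 5: -10 + 48 → n=38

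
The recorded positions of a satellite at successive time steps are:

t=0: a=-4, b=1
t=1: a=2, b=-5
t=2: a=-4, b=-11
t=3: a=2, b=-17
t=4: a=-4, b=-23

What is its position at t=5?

The a coordinate repeats the cycle [-4, 2] with period 2; step 5 mod 2 = 1, giving 2.
The b coordinate changes by -6 each step, so at step 5 it is 1 + 5·(-6) = -29.

a=2, b=-29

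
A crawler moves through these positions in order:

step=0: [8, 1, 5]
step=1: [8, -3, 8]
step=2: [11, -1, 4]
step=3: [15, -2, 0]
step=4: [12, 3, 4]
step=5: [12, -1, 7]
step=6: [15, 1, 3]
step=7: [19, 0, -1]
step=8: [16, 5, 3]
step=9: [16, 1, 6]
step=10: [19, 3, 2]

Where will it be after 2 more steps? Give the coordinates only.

Differencing gives [+0, -4, +3], [+3, +2, -4], [+4, -1, -4], [-3, +5, +4], [+0, -4, +3], [+3, +2, -4], [+4, -1, -4], [-3, +5, +4], [+0, -4, +3], [+3, +2, -4]. This is the pattern [+0, -4, +3], [+3, +2, -4], [+4, -1, -4], [-3, +5, +4] repeated.
step 11: apply [+4, -1, -4] → [23, 2, -2]
step 12: apply [-3, +5, +4] → [20, 7, 2]

[20, 7, 2]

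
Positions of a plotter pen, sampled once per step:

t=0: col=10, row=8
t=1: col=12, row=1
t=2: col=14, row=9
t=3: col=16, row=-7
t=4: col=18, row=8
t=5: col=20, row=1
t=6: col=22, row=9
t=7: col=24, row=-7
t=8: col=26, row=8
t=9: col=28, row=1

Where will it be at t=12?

The col coordinate changes by +2 each step, so at step 12 it is 10 + 12·(2) = 34.
The row coordinate repeats the cycle [8, 1, 9, -7] with period 4; step 12 mod 4 = 0, giving 8.

col=34, row=8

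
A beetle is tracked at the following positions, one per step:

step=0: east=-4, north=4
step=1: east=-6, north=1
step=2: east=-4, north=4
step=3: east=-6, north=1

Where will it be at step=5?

east=-6, north=1

Consecutive displacements (-2, -3), (+2, +3), (-2, -3) scale by a factor of -1 each step.
step 4: east=-6, north=1 + (+2, +3) → east=-4, north=4
step 5: east=-4, north=4 + (-2, -3) → east=-6, north=1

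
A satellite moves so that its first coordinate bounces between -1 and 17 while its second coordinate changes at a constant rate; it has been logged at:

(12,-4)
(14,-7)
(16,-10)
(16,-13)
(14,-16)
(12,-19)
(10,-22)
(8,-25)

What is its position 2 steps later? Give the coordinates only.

(4,-31)

The first coordinate reflects between -1 and 17, moving 2 per step.
  step 8: 8 → 6
  step 9: 6 → 4
The second coordinate changes by -3 each step: at step 9 it is -31.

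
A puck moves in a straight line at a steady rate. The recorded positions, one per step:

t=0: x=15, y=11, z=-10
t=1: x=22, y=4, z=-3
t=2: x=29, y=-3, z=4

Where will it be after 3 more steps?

x=50, y=-24, z=25

Constant displacement of (+7, -7, +7) per step.
step 3: x=29, y=-3, z=4 + (+7, -7, +7) → x=36, y=-10, z=11
step 4: x=36, y=-10, z=11 + (+7, -7, +7) → x=43, y=-17, z=18
step 5: x=43, y=-17, z=18 + (+7, -7, +7) → x=50, y=-24, z=25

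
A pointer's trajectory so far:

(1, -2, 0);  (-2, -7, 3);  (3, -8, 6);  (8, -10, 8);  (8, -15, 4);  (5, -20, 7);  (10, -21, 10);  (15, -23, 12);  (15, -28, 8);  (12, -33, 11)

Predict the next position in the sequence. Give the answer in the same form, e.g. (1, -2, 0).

Differencing gives (-3, -5, +3), (+5, -1, +3), (+5, -2, +2), (+0, -5, -4), (-3, -5, +3), (+5, -1, +3), (+5, -2, +2), (+0, -5, -4), (-3, -5, +3). This is the pattern (-3, -5, +3), (+5, -1, +3), (+5, -2, +2), (+0, -5, -4) repeated.
step 10: apply (+5, -1, +3) → (17, -34, 14)

(17, -34, 14)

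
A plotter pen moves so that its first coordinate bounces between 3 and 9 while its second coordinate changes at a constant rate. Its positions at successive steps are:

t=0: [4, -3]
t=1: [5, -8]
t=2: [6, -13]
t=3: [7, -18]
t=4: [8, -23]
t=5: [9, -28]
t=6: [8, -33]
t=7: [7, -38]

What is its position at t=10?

The first coordinate travels 1 per step and bounces off the walls at 3 and 9.
  step 8: 7 → 6
  step 9: 6 → 5
  step 10: 5 → 4
The second coordinate changes by -5 each step: at step 10 it is -53.

[4, -53]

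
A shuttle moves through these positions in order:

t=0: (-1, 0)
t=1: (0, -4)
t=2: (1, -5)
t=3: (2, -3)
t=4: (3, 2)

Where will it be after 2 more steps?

Taking differences between consecutive positions: (+1, -4), (+1, -1), (+1, +2), (+1, +5). These grow by (+0, +3) each step.
step 5: (3, 2) + (+1, +8) → (4, 10)
step 6: (4, 10) + (+1, +11) → (5, 21)

(5, 21)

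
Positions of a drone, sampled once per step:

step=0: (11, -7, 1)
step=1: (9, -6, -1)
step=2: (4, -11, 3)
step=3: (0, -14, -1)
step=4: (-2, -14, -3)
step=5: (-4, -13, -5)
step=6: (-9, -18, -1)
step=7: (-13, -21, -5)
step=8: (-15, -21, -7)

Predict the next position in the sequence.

The moves between consecutive positions are (-2, +1, -2), (-5, -5, +4), (-4, -3, -4), (-2, +0, -2), (-2, +1, -2), (-5, -5, +4), (-4, -3, -4), (-2, +0, -2); they repeat the 4-cycle [(-2, +1, -2), (-5, -5, +4), (-4, -3, -4), (-2, +0, -2)].
step 9: apply (-2, +1, -2) → (-17, -20, -9)

(-17, -20, -9)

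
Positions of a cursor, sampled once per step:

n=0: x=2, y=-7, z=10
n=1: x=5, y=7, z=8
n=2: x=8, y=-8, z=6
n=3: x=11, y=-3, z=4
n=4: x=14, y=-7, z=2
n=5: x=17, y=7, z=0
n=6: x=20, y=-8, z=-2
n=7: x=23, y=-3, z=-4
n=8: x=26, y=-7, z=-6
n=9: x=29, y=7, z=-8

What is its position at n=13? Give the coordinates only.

X: linear, +3 per step → 41 at step 13.
Y: cycles through -7, 7, -8, -3 every 4 steps. Step 13 lands at position 1 of the cycle → 7.
Z: linear, -2 per step → -16 at step 13.

x=41, y=7, z=-16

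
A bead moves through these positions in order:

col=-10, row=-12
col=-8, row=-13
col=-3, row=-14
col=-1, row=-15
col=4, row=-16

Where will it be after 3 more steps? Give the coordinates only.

Step-to-step displacements: (+2,-1), (+5,-1), (+2,-1), (+5,-1) — a repeating cycle of length 2.
step 5: apply (+2,-1) → col=6, row=-17
step 6: apply (+5,-1) → col=11, row=-18
step 7: apply (+2,-1) → col=13, row=-19

col=13, row=-19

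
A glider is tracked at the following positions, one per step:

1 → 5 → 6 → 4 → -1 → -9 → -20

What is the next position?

Successive displacements: +4, +1, -2, -5, -8, -11 — each changes by -3.
step 7: -20 − 14 → -34

-34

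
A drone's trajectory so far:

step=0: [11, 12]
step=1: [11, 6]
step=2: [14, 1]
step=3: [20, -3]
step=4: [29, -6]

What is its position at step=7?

Taking differences between consecutive positions: [+0, -6], [+3, -5], [+6, -4], [+9, -3]. These grow by [+3, +1] each step.
step 5: [29, -6] + [+12, -2] → [41, -8]
step 6: [41, -8] + [+15, -1] → [56, -9]
step 7: [56, -9] + [+18, +0] → [74, -9]

[74, -9]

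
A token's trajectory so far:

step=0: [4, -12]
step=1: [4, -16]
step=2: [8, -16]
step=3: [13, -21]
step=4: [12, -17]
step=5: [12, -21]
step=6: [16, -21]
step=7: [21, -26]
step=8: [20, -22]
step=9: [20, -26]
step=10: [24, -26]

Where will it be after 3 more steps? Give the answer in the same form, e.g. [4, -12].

Step-to-step displacements: [+0, -4], [+4, +0], [+5, -5], [-1, +4], [+0, -4], [+4, +0], [+5, -5], [-1, +4], [+0, -4], [+4, +0] — a repeating cycle of length 4.
step 11: apply [+5, -5] → [29, -31]
step 12: apply [-1, +4] → [28, -27]
step 13: apply [+0, -4] → [28, -31]

[28, -31]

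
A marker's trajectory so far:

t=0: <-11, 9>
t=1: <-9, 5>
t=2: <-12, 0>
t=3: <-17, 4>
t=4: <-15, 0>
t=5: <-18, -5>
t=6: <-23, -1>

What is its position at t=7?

<-21, -5>

The moves between consecutive positions are <+2, -4>, <-3, -5>, <-5, +4>, <+2, -4>, <-3, -5>, <-5, +4>; they repeat the 3-cycle [<+2, -4>, <-3, -5>, <-5, +4>].
step 7: apply <+2, -4> → <-21, -5>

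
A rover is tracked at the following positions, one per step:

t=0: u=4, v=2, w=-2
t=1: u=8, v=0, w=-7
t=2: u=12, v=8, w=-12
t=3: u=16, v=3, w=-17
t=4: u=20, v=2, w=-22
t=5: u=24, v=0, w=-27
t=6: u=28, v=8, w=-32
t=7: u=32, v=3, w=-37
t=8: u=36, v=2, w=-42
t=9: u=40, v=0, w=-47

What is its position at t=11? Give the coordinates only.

The u coordinate changes by +4 each step, so at step 11 it is 4 + 11·(4) = 48.
The v coordinate repeats the cycle [2, 0, 8, 3] with period 4; step 11 mod 4 = 3, giving 3.
The w coordinate changes by -5 each step, so at step 11 it is -2 + 11·(-5) = -57.

u=48, v=3, w=-57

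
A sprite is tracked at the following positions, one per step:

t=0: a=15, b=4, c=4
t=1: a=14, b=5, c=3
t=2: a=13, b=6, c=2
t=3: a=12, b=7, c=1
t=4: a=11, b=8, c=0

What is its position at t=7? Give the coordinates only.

Each step adds (-1, +1, -1) to the position.
step 5: a=11, b=8, c=0 + (-1, +1, -1) → a=10, b=9, c=-1
step 6: a=10, b=9, c=-1 + (-1, +1, -1) → a=9, b=10, c=-2
step 7: a=9, b=10, c=-2 + (-1, +1, -1) → a=8, b=11, c=-3

a=8, b=11, c=-3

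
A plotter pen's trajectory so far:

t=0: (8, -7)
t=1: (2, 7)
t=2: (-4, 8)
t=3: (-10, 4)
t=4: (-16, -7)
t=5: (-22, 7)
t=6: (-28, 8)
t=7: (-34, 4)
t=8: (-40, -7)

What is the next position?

(-46, 7)

First: linear, -6 per step → -46 at step 9.
Second: cycles through -7, 7, 8, 4 every 4 steps. Step 9 lands at position 1 of the cycle → 7.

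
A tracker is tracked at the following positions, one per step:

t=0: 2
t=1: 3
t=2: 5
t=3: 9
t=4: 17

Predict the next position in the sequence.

33

Step-to-step displacements: +1, +2, +4, +8; each is 2× the previous.
step 5: 17 + 16 → 33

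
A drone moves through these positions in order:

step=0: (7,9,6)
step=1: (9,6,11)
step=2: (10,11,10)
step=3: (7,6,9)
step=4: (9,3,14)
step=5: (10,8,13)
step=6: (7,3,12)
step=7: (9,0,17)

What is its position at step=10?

Differencing gives (+2,-3,+5), (+1,+5,-1), (-3,-5,-1), (+2,-3,+5), (+1,+5,-1), (-3,-5,-1), (+2,-3,+5). This is the pattern (+2,-3,+5), (+1,+5,-1), (-3,-5,-1) repeated.
step 8: apply (+1,+5,-1) → (10,5,16)
step 9: apply (-3,-5,-1) → (7,0,15)
step 10: apply (+2,-3,+5) → (9,-3,20)

(9,-3,20)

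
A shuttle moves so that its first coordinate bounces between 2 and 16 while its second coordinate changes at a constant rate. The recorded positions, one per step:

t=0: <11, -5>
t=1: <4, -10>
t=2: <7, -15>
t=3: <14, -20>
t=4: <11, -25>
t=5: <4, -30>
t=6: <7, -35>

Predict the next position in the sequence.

The first coordinate reflects between 2 and 16, moving 7 per step.
  step 7: 7 → 14
The second coordinate changes by -5 each step: at step 7 it is -40.

<14, -40>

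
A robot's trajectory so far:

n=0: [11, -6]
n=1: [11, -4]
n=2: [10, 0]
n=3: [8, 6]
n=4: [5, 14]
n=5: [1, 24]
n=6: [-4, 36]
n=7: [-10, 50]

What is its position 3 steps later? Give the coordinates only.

[-34, 104]

Taking differences between consecutive positions: [+0, +2], [-1, +4], [-2, +6], [-3, +8], [-4, +10], [-5, +12], [-6, +14]. These grow by [-1, +2] each step.
step 8: [-10, 50] + [-7, +16] → [-17, 66]
step 9: [-17, 66] + [-8, +18] → [-25, 84]
step 10: [-25, 84] + [-9, +20] → [-34, 104]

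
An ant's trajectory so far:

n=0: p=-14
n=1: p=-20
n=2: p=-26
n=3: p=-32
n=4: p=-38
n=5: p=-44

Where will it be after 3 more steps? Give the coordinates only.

p=-62

Each step adds -6 to the position.
step 6: -44 − 6 → p=-50
step 7: -50 − 6 → p=-56
step 8: -56 − 6 → p=-62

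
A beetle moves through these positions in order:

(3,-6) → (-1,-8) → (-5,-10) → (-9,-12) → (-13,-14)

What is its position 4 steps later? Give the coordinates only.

Constant displacement of (-4,-2) per step.
step 5: (-13,-14) + (-4,-2) → (-17,-16)
step 6: (-17,-16) + (-4,-2) → (-21,-18)
step 7: (-21,-18) + (-4,-2) → (-25,-20)
step 8: (-25,-20) + (-4,-2) → (-29,-22)

(-29,-22)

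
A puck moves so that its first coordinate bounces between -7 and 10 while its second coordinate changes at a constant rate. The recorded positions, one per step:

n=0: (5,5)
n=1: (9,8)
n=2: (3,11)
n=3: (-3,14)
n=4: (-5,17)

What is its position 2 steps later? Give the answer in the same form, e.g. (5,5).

(7,23)

The first coordinate reflects between -7 and 10, moving 6 per step.
  step 5: -5 → 1
  step 6: 1 → 7
The second coordinate changes by +3 each step: at step 6 it is 23.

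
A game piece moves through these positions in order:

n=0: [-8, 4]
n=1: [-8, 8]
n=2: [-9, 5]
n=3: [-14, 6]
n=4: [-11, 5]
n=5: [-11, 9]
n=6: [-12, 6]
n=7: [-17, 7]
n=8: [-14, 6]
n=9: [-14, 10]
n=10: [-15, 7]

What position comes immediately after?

Step-to-step displacements: [+0, +4], [-1, -3], [-5, +1], [+3, -1], [+0, +4], [-1, -3], [-5, +1], [+3, -1], [+0, +4], [-1, -3] — a repeating cycle of length 4.
step 11: apply [-5, +1] → [-20, 8]

[-20, 8]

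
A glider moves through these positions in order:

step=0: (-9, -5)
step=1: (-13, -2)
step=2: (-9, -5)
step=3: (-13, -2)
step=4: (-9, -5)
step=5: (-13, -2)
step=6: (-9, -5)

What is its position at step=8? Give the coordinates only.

(-9, -5)

Step-to-step displacements: (-4, +3), (+4, -3), (-4, +3), (+4, -3), (-4, +3), (+4, -3) — a repeating cycle of length 2.
step 7: apply (-4, +3) → (-13, -2)
step 8: apply (+4, -3) → (-9, -5)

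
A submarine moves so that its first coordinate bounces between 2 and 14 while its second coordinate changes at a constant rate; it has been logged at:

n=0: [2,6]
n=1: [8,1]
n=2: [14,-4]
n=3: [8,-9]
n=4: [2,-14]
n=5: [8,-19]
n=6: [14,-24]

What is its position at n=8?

[2,-34]

The first coordinate travels 6 per step and bounces off the walls at 2 and 14.
  step 7: 14 → 8
  step 8: 8 → 2
The second coordinate changes by -5 each step: at step 8 it is -34.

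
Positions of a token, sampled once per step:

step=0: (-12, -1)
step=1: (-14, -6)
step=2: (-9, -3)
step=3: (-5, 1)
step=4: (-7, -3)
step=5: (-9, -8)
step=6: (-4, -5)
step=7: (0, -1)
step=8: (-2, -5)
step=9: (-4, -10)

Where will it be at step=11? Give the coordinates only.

Differencing gives (-2, -5), (+5, +3), (+4, +4), (-2, -4), (-2, -5), (+5, +3), (+4, +4), (-2, -4), (-2, -5). This is the pattern (-2, -5), (+5, +3), (+4, +4), (-2, -4) repeated.
step 10: apply (+5, +3) → (1, -7)
step 11: apply (+4, +4) → (5, -3)

(5, -3)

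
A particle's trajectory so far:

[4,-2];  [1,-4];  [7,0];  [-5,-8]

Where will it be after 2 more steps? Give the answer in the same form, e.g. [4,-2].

[-29,-24]

Step-to-step displacements: [-3,-2], [+6,+4], [-12,-8]; each is -2× the previous.
step 4: [-5,-8] + [+24,+16] → [19,8]
step 5: [19,8] + [-48,-32] → [-29,-24]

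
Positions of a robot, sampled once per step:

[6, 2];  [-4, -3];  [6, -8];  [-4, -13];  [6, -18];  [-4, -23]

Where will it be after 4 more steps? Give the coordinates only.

[-4, -43]

First: cycles through 6, -4 every 2 steps. Step 9 lands at position 1 of the cycle → -4.
Second: linear, -5 per step → -43 at step 9.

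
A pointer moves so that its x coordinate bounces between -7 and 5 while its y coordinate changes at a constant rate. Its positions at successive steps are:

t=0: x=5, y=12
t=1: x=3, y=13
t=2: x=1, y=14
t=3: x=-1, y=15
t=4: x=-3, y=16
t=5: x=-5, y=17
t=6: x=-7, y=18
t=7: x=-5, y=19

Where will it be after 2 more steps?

x=-1, y=21

The x coordinate reflects between -7 and 5, moving 2 per step.
  step 8: -5 → -3
  step 9: -3 → -1
The y coordinate changes by +1 each step: at step 9 it is 21.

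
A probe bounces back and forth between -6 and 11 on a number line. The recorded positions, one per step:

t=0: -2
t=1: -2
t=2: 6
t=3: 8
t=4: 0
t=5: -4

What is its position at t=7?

10

The value reflects between -6 and 11, moving 8 per step.
  step 6: -4 → 4
  step 7: 4 → 10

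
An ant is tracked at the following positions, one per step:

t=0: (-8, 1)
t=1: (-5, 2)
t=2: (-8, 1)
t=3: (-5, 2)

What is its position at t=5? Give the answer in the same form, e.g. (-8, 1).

(-5, 2)

Step-to-step displacements: (+3, +1), (-3, -1), (+3, +1); each is -1× the previous.
step 4: (-5, 2) + (-3, -1) → (-8, 1)
step 5: (-8, 1) + (+3, +1) → (-5, 2)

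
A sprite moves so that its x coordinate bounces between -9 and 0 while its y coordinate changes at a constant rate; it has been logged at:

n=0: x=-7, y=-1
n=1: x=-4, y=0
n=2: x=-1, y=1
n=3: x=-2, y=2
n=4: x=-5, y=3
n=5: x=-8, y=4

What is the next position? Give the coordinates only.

The x coordinate travels 3 per step and bounces off the walls at -9 and 0.
  step 6: -8 → -7
The y coordinate changes by +1 each step: at step 6 it is 5.

x=-7, y=5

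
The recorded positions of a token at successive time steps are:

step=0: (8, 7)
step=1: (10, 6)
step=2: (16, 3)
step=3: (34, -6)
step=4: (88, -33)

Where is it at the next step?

Consecutive displacements (+2, -1), (+6, -3), (+18, -9), (+54, -27) scale by a factor of 3 each step.
step 5: (88, -33) + (+162, -81) → (250, -114)

(250, -114)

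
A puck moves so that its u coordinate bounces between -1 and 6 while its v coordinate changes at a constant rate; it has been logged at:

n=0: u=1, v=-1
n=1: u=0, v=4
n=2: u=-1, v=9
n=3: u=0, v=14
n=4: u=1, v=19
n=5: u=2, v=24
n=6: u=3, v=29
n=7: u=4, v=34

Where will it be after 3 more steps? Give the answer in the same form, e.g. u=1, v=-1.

u=5, v=49

The u coordinate reflects between -1 and 6, moving 1 per step.
  step 8: 4 → 5
  step 9: 5 → 6
  step 10: 6 → 5
The v coordinate changes by +5 each step: at step 10 it is 49.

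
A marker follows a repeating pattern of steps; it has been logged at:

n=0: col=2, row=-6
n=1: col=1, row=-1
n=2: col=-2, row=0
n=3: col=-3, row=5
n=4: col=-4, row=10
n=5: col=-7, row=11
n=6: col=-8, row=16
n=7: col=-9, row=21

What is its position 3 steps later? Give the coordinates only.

Differencing gives (-1, +5), (-3, +1), (-1, +5), (-1, +5), (-3, +1), (-1, +5), (-1, +5). This is the pattern (-1, +5), (-3, +1), (-1, +5) repeated.
step 8: apply (-3, +1) → col=-12, row=22
step 9: apply (-1, +5) → col=-13, row=27
step 10: apply (-1, +5) → col=-14, row=32

col=-14, row=32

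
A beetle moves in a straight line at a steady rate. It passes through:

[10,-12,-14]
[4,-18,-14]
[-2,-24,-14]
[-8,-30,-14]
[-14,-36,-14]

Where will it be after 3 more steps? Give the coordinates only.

[-32,-54,-14]

The position changes by [-6,-6,+0] every step.
step 5: [-14,-36,-14] + [-6,-6,+0] → [-20,-42,-14]
step 6: [-20,-42,-14] + [-6,-6,+0] → [-26,-48,-14]
step 7: [-26,-48,-14] + [-6,-6,+0] → [-32,-54,-14]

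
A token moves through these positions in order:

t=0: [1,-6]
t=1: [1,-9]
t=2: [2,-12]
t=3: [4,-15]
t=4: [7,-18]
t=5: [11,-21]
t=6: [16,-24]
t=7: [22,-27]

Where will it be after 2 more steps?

[37,-33]

Taking differences between consecutive positions: [+0,-3], [+1,-3], [+2,-3], [+3,-3], [+4,-3], [+5,-3], [+6,-3]. These grow by [+1,+0] each step.
step 8: [22,-27] + [+7,-3] → [29,-30]
step 9: [29,-30] + [+8,-3] → [37,-33]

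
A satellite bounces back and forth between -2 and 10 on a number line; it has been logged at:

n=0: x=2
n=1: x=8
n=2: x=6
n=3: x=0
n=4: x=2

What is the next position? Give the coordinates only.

The value travels 6 per step and bounces off the walls at -2 and 10.
  step 5: 2 → 8

x=8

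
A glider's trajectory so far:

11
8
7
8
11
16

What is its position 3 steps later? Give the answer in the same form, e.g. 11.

Successive displacements: -3, -1, +1, +3, +5 — each changes by +2.
step 6: 16 + 7 → 23
step 7: 23 + 9 → 32
step 8: 32 + 11 → 43

43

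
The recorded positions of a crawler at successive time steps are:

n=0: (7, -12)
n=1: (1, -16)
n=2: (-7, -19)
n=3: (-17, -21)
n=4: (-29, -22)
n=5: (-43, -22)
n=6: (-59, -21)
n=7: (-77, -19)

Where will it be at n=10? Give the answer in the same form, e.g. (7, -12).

(-143, -7)

Taking differences between consecutive positions: (-6, -4), (-8, -3), (-10, -2), (-12, -1), (-14, +0), (-16, +1), (-18, +2). These grow by (-2, +1) each step.
step 8: (-77, -19) + (-20, +3) → (-97, -16)
step 9: (-97, -16) + (-22, +4) → (-119, -12)
step 10: (-119, -12) + (-24, +5) → (-143, -7)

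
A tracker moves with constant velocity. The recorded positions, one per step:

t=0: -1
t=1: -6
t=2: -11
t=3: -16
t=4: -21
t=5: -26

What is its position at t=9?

-46

The position changes by -5 every step.
step 6: -26 − 5 → -31
step 7: -31 − 5 → -36
step 8: -36 − 5 → -41
step 9: -41 − 5 → -46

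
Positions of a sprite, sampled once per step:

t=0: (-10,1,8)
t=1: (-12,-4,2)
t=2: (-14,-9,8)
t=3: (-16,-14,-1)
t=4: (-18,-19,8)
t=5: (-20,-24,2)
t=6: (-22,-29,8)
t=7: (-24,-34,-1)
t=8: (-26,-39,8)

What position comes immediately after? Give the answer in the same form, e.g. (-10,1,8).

(-28,-44,2)

The first coordinate changes by -2 each step, so at step 9 it is -10 + 9·(-2) = -28.
The second coordinate changes by -5 each step, so at step 9 it is 1 + 9·(-5) = -44.
The third coordinate repeats the cycle [8, 2, 8, -1] with period 4; step 9 mod 4 = 1, giving 2.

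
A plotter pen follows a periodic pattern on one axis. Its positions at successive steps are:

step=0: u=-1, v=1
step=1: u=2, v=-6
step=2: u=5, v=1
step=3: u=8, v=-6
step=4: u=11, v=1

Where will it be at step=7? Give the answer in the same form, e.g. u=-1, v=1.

U: linear, +3 per step → 20 at step 7.
V: cycles through 1, -6 every 2 steps. Step 7 lands at position 1 of the cycle → -6.

u=20, v=-6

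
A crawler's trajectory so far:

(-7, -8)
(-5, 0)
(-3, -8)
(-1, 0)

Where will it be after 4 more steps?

The first coordinate changes by +2 each step, so at step 7 it is -7 + 7·(2) = 7.
The second coordinate repeats the cycle [-8, 0] with period 2; step 7 mod 2 = 1, giving 0.

(7, 0)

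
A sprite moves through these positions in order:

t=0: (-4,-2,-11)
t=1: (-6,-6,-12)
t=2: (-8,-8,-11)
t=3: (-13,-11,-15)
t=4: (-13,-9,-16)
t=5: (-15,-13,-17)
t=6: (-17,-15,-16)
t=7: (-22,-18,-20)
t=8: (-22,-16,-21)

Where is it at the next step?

Step-to-step displacements: (-2,-4,-1), (-2,-2,+1), (-5,-3,-4), (+0,+2,-1), (-2,-4,-1), (-2,-2,+1), (-5,-3,-4), (+0,+2,-1) — a repeating cycle of length 4.
step 9: apply (-2,-4,-1) → (-24,-20,-22)

(-24,-20,-22)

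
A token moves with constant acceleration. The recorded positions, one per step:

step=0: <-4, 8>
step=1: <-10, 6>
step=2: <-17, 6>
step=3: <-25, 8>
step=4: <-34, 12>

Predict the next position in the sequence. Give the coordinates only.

<-44, 18>

First differences are <-6, -2>, <-7, +0>, <-8, +2>, <-9, +4>; their common second difference is <-1, +2> (constant acceleration).
step 5: <-34, 12> + <-10, +6> → <-44, 18>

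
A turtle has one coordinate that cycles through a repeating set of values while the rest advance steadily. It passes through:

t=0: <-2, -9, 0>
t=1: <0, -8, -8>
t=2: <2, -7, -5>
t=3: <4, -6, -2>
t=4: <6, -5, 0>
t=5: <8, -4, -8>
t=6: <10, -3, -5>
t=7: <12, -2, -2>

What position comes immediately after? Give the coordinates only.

<14, -1, 0>

First: linear, +2 per step → 14 at step 8.
Second: linear, +1 per step → -1 at step 8.
Third: cycles through 0, -8, -5, -2 every 4 steps. Step 8 lands at position 0 of the cycle → 0.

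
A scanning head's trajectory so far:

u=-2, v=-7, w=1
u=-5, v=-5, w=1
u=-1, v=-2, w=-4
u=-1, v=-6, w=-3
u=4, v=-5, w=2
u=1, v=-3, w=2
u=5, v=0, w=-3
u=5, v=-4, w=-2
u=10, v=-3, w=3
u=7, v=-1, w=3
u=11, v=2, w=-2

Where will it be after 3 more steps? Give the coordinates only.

Step-to-step displacements: (-3, +2, +0), (+4, +3, -5), (+0, -4, +1), (+5, +1, +5), (-3, +2, +0), (+4, +3, -5), (+0, -4, +1), (+5, +1, +5), (-3, +2, +0), (+4, +3, -5) — a repeating cycle of length 4.
step 11: apply (+0, -4, +1) → u=11, v=-2, w=-1
step 12: apply (+5, +1, +5) → u=16, v=-1, w=4
step 13: apply (-3, +2, +0) → u=13, v=1, w=4

u=13, v=1, w=4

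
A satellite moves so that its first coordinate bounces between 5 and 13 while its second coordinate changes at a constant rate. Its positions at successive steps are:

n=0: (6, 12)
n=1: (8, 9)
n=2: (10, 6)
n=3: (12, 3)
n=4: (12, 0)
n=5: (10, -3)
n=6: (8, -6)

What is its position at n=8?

The first coordinate reflects between 5 and 13, moving 2 per step.
  step 7: 8 → 6
  step 8: 6 → 6
The second coordinate changes by -3 each step: at step 8 it is -12.

(6, -12)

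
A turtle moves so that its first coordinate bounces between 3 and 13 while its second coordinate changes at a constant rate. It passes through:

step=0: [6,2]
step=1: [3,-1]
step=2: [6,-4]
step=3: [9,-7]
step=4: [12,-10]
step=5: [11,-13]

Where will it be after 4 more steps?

[7,-25]

The first coordinate reflects between 3 and 13, moving 3 per step.
  step 6: 11 → 8
  step 7: 8 → 5
  step 8: 5 → 4
  step 9: 4 → 7
The second coordinate changes by -3 each step: at step 9 it is -25.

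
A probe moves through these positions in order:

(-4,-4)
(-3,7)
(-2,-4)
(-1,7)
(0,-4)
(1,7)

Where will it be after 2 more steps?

First: linear, +1 per step → 3 at step 7.
Second: cycles through -4, 7 every 2 steps. Step 7 lands at position 1 of the cycle → 7.

(3,7)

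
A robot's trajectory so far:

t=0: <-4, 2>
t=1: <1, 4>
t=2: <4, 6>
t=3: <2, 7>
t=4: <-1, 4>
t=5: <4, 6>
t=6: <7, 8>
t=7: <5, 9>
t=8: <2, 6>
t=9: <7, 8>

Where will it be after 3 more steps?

<5, 8>

Differencing gives <+5, +2>, <+3, +2>, <-2, +1>, <-3, -3>, <+5, +2>, <+3, +2>, <-2, +1>, <-3, -3>, <+5, +2>. This is the pattern <+5, +2>, <+3, +2>, <-2, +1>, <-3, -3> repeated.
step 10: apply <+3, +2> → <10, 10>
step 11: apply <-2, +1> → <8, 11>
step 12: apply <-3, -3> → <5, 8>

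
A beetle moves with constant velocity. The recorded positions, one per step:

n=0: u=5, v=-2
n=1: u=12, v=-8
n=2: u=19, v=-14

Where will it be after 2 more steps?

Each step adds (+7, -6) to the position.
step 3: u=19, v=-14 + (+7, -6) → u=26, v=-20
step 4: u=26, v=-20 + (+7, -6) → u=33, v=-26

u=33, v=-26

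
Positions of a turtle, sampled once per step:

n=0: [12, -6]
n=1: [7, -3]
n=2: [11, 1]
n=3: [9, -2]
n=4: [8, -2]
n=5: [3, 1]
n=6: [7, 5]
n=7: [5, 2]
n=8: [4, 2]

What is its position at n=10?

[3, 9]

Differencing gives [-5, +3], [+4, +4], [-2, -3], [-1, +0], [-5, +3], [+4, +4], [-2, -3], [-1, +0]. This is the pattern [-5, +3], [+4, +4], [-2, -3], [-1, +0] repeated.
step 9: apply [-5, +3] → [-1, 5]
step 10: apply [+4, +4] → [3, 9]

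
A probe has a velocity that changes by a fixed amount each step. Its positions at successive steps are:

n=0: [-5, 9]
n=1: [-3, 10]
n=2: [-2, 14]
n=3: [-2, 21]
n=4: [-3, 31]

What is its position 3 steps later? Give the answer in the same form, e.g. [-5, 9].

Successive displacements: [+2, +1], [+1, +4], [+0, +7], [-1, +10] — each changes by [-1, +3].
step 5: [-3, 31] + [-2, +13] → [-5, 44]
step 6: [-5, 44] + [-3, +16] → [-8, 60]
step 7: [-8, 60] + [-4, +19] → [-12, 79]

[-12, 79]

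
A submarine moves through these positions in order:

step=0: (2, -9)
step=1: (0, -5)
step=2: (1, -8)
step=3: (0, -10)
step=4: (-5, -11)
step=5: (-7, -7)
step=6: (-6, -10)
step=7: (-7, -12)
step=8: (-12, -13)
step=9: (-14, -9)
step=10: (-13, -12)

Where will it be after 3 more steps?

(-21, -11)

Step-to-step displacements: (-2, +4), (+1, -3), (-1, -2), (-5, -1), (-2, +4), (+1, -3), (-1, -2), (-5, -1), (-2, +4), (+1, -3) — a repeating cycle of length 4.
step 11: apply (-1, -2) → (-14, -14)
step 12: apply (-5, -1) → (-19, -15)
step 13: apply (-2, +4) → (-21, -11)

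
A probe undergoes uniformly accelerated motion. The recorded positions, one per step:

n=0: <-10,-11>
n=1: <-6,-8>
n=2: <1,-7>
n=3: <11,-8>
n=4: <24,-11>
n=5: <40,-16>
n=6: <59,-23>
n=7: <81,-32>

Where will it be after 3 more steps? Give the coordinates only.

<165,-71>

Taking differences between consecutive positions: <+4,+3>, <+7,+1>, <+10,-1>, <+13,-3>, <+16,-5>, <+19,-7>, <+22,-9>. These grow by <+3,-2> each step.
step 8: <81,-32> + <+25,-11> → <106,-43>
step 9: <106,-43> + <+28,-13> → <134,-56>
step 10: <134,-56> + <+31,-15> → <165,-71>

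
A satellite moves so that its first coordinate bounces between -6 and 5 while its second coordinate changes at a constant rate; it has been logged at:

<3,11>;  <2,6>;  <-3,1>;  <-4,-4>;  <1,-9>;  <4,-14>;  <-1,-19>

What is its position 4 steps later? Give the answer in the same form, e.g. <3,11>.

The first coordinate travels 5 per step and bounces off the walls at -6 and 5.
  step 7: -1 → -6
  step 8: -6 → -1
  step 9: -1 → 4
  step 10: 4 → 1
The second coordinate changes by -5 each step: at step 10 it is -39.

<1,-39>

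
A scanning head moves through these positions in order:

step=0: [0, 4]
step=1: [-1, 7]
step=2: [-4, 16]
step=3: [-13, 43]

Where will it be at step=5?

The jumps are [-1, +3], [-3, +9], [-9, +27] — a geometric progression with ratio 3.
step 4: [-13, 43] + [-27, +81] → [-40, 124]
step 5: [-40, 124] + [-81, +243] → [-121, 367]

[-121, 367]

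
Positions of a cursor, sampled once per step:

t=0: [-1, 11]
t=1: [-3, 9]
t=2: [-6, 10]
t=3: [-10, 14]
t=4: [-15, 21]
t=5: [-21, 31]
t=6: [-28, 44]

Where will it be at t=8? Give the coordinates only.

[-45, 79]

Taking differences between consecutive positions: [-2, -2], [-3, +1], [-4, +4], [-5, +7], [-6, +10], [-7, +13]. These grow by [-1, +3] each step.
step 7: [-28, 44] + [-8, +16] → [-36, 60]
step 8: [-36, 60] + [-9, +19] → [-45, 79]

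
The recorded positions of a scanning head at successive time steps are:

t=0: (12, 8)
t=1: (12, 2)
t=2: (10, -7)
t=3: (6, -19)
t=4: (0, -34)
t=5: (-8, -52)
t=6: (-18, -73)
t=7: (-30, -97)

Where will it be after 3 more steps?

Successive displacements: (+0, -6), (-2, -9), (-4, -12), (-6, -15), (-8, -18), (-10, -21), (-12, -24) — each changes by (-2, -3).
step 8: (-30, -97) + (-14, -27) → (-44, -124)
step 9: (-44, -124) + (-16, -30) → (-60, -154)
step 10: (-60, -154) + (-18, -33) → (-78, -187)

(-78, -187)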